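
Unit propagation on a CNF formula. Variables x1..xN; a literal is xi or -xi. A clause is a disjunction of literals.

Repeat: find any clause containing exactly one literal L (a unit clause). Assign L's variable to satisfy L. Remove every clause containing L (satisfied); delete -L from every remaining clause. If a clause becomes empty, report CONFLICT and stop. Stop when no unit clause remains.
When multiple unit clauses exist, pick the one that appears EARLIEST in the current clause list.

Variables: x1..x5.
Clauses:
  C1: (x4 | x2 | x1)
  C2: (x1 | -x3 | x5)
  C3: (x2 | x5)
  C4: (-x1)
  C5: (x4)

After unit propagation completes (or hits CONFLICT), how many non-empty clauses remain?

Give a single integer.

Answer: 2

Derivation:
unit clause [-1] forces x1=F; simplify:
  drop 1 from [4, 2, 1] -> [4, 2]
  drop 1 from [1, -3, 5] -> [-3, 5]
  satisfied 1 clause(s); 4 remain; assigned so far: [1]
unit clause [4] forces x4=T; simplify:
  satisfied 2 clause(s); 2 remain; assigned so far: [1, 4]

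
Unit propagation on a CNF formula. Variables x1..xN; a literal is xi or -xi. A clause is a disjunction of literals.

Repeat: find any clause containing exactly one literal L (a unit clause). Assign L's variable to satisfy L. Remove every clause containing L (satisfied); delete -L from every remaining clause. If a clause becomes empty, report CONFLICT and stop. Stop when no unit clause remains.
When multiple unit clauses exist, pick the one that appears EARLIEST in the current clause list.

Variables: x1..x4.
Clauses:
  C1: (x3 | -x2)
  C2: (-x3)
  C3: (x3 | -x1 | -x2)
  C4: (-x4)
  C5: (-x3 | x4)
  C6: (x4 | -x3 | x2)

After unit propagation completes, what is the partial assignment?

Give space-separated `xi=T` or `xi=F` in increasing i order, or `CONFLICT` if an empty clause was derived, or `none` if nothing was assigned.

Answer: x2=F x3=F x4=F

Derivation:
unit clause [-3] forces x3=F; simplify:
  drop 3 from [3, -2] -> [-2]
  drop 3 from [3, -1, -2] -> [-1, -2]
  satisfied 3 clause(s); 3 remain; assigned so far: [3]
unit clause [-2] forces x2=F; simplify:
  satisfied 2 clause(s); 1 remain; assigned so far: [2, 3]
unit clause [-4] forces x4=F; simplify:
  satisfied 1 clause(s); 0 remain; assigned so far: [2, 3, 4]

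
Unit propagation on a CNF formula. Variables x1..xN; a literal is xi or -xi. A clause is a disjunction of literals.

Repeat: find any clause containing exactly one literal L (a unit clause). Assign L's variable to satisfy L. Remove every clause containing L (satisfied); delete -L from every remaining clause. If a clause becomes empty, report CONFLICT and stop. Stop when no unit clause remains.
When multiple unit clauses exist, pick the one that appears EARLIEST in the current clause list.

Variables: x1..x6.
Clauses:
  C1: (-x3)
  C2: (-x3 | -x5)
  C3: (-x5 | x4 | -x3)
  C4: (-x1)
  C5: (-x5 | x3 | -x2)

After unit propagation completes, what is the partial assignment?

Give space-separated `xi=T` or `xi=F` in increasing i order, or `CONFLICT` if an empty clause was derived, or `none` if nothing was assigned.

unit clause [-3] forces x3=F; simplify:
  drop 3 from [-5, 3, -2] -> [-5, -2]
  satisfied 3 clause(s); 2 remain; assigned so far: [3]
unit clause [-1] forces x1=F; simplify:
  satisfied 1 clause(s); 1 remain; assigned so far: [1, 3]

Answer: x1=F x3=F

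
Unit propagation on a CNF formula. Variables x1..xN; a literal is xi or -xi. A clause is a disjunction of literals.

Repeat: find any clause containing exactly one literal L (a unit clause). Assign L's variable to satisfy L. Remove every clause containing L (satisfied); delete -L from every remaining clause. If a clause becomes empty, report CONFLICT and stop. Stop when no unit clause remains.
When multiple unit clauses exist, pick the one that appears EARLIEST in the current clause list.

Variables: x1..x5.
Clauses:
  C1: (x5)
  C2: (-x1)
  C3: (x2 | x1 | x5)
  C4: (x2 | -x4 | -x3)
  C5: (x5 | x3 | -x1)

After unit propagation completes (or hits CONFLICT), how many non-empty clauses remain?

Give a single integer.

unit clause [5] forces x5=T; simplify:
  satisfied 3 clause(s); 2 remain; assigned so far: [5]
unit clause [-1] forces x1=F; simplify:
  satisfied 1 clause(s); 1 remain; assigned so far: [1, 5]

Answer: 1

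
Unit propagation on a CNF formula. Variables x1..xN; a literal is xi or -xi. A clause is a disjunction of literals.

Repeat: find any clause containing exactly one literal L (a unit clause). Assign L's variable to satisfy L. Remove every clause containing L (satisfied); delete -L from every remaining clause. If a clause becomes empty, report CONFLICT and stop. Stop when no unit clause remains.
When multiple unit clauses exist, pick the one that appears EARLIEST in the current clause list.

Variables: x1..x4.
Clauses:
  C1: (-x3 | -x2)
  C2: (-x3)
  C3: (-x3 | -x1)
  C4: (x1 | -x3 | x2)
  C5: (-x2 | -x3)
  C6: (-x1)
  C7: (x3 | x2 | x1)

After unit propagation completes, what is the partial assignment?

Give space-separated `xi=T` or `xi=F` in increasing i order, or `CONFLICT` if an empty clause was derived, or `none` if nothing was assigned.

Answer: x1=F x2=T x3=F

Derivation:
unit clause [-3] forces x3=F; simplify:
  drop 3 from [3, 2, 1] -> [2, 1]
  satisfied 5 clause(s); 2 remain; assigned so far: [3]
unit clause [-1] forces x1=F; simplify:
  drop 1 from [2, 1] -> [2]
  satisfied 1 clause(s); 1 remain; assigned so far: [1, 3]
unit clause [2] forces x2=T; simplify:
  satisfied 1 clause(s); 0 remain; assigned so far: [1, 2, 3]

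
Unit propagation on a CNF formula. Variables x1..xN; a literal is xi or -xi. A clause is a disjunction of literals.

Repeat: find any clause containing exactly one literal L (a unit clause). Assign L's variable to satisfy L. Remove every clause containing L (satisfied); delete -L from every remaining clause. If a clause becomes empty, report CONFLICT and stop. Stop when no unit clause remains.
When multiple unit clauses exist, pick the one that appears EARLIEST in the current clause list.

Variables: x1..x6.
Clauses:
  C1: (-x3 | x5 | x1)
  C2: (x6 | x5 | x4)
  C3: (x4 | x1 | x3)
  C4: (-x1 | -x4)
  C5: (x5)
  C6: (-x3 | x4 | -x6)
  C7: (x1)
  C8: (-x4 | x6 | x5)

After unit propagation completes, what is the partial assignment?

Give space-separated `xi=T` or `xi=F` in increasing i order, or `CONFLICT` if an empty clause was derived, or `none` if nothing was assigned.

Answer: x1=T x4=F x5=T

Derivation:
unit clause [5] forces x5=T; simplify:
  satisfied 4 clause(s); 4 remain; assigned so far: [5]
unit clause [1] forces x1=T; simplify:
  drop -1 from [-1, -4] -> [-4]
  satisfied 2 clause(s); 2 remain; assigned so far: [1, 5]
unit clause [-4] forces x4=F; simplify:
  drop 4 from [-3, 4, -6] -> [-3, -6]
  satisfied 1 clause(s); 1 remain; assigned so far: [1, 4, 5]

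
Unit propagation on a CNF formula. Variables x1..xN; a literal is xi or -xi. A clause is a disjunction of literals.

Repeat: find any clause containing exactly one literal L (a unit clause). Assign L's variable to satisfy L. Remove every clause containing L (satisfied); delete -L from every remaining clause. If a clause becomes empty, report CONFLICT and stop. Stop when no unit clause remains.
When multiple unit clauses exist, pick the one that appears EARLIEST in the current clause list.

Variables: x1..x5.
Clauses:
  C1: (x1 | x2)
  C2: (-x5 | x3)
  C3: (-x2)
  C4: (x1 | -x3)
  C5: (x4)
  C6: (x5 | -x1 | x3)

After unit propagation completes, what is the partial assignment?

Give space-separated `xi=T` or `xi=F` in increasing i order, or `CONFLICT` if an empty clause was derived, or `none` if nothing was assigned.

Answer: x1=T x2=F x4=T

Derivation:
unit clause [-2] forces x2=F; simplify:
  drop 2 from [1, 2] -> [1]
  satisfied 1 clause(s); 5 remain; assigned so far: [2]
unit clause [1] forces x1=T; simplify:
  drop -1 from [5, -1, 3] -> [5, 3]
  satisfied 2 clause(s); 3 remain; assigned so far: [1, 2]
unit clause [4] forces x4=T; simplify:
  satisfied 1 clause(s); 2 remain; assigned so far: [1, 2, 4]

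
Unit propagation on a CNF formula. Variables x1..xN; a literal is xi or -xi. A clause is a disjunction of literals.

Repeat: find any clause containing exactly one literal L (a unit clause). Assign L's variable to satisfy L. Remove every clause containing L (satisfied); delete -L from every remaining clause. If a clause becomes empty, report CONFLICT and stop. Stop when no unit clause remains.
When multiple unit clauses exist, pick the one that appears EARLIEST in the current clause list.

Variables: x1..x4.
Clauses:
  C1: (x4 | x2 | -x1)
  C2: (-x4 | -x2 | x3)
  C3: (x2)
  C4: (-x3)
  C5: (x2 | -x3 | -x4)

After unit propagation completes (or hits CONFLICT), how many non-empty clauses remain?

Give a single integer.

unit clause [2] forces x2=T; simplify:
  drop -2 from [-4, -2, 3] -> [-4, 3]
  satisfied 3 clause(s); 2 remain; assigned so far: [2]
unit clause [-3] forces x3=F; simplify:
  drop 3 from [-4, 3] -> [-4]
  satisfied 1 clause(s); 1 remain; assigned so far: [2, 3]
unit clause [-4] forces x4=F; simplify:
  satisfied 1 clause(s); 0 remain; assigned so far: [2, 3, 4]

Answer: 0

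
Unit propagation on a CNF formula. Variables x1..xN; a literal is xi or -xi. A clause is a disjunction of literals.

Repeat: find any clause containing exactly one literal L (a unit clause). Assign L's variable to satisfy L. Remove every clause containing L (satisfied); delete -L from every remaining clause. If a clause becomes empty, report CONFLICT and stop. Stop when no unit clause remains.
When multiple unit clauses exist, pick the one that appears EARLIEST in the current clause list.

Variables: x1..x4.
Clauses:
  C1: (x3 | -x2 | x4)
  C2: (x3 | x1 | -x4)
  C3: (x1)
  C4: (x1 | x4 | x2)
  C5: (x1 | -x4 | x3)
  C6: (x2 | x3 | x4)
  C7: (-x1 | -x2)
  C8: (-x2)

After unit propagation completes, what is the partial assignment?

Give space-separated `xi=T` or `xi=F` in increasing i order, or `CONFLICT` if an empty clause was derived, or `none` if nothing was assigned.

unit clause [1] forces x1=T; simplify:
  drop -1 from [-1, -2] -> [-2]
  satisfied 4 clause(s); 4 remain; assigned so far: [1]
unit clause [-2] forces x2=F; simplify:
  drop 2 from [2, 3, 4] -> [3, 4]
  satisfied 3 clause(s); 1 remain; assigned so far: [1, 2]

Answer: x1=T x2=F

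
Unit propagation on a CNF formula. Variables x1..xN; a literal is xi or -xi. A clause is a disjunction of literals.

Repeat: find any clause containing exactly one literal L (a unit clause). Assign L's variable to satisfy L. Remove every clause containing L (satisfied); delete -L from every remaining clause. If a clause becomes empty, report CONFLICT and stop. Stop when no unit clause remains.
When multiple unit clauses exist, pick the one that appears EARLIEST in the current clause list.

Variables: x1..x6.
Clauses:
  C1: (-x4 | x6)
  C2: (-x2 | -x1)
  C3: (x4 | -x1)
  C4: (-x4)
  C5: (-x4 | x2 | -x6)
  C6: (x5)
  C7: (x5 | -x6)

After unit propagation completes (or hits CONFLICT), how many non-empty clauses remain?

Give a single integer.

Answer: 0

Derivation:
unit clause [-4] forces x4=F; simplify:
  drop 4 from [4, -1] -> [-1]
  satisfied 3 clause(s); 4 remain; assigned so far: [4]
unit clause [-1] forces x1=F; simplify:
  satisfied 2 clause(s); 2 remain; assigned so far: [1, 4]
unit clause [5] forces x5=T; simplify:
  satisfied 2 clause(s); 0 remain; assigned so far: [1, 4, 5]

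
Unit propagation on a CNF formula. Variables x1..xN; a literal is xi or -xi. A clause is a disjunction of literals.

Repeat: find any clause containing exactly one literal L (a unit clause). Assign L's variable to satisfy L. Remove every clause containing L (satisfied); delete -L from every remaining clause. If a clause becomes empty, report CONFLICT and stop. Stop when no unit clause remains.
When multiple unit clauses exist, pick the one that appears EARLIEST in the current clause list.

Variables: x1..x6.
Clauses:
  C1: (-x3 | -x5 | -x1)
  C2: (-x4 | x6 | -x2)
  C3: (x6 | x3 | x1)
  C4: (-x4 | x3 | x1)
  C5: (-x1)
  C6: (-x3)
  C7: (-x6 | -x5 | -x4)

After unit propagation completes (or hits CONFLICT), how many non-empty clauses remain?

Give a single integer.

unit clause [-1] forces x1=F; simplify:
  drop 1 from [6, 3, 1] -> [6, 3]
  drop 1 from [-4, 3, 1] -> [-4, 3]
  satisfied 2 clause(s); 5 remain; assigned so far: [1]
unit clause [-3] forces x3=F; simplify:
  drop 3 from [6, 3] -> [6]
  drop 3 from [-4, 3] -> [-4]
  satisfied 1 clause(s); 4 remain; assigned so far: [1, 3]
unit clause [6] forces x6=T; simplify:
  drop -6 from [-6, -5, -4] -> [-5, -4]
  satisfied 2 clause(s); 2 remain; assigned so far: [1, 3, 6]
unit clause [-4] forces x4=F; simplify:
  satisfied 2 clause(s); 0 remain; assigned so far: [1, 3, 4, 6]

Answer: 0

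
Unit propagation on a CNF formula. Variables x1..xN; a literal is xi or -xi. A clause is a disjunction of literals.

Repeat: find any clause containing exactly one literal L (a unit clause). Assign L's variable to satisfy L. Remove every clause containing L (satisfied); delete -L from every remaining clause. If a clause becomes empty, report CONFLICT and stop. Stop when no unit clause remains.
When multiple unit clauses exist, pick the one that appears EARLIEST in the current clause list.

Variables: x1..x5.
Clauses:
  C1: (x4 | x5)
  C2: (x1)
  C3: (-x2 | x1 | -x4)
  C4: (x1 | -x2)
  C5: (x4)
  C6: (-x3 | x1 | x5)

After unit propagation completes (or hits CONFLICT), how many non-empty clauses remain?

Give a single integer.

Answer: 0

Derivation:
unit clause [1] forces x1=T; simplify:
  satisfied 4 clause(s); 2 remain; assigned so far: [1]
unit clause [4] forces x4=T; simplify:
  satisfied 2 clause(s); 0 remain; assigned so far: [1, 4]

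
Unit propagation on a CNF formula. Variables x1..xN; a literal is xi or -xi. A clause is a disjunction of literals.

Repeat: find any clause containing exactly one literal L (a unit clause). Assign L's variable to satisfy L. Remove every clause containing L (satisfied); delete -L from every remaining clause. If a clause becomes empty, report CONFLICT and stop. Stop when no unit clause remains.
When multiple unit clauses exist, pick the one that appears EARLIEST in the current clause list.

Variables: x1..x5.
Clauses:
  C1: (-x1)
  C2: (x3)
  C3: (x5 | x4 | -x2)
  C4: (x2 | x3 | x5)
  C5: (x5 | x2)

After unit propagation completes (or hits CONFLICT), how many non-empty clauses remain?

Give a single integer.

unit clause [-1] forces x1=F; simplify:
  satisfied 1 clause(s); 4 remain; assigned so far: [1]
unit clause [3] forces x3=T; simplify:
  satisfied 2 clause(s); 2 remain; assigned so far: [1, 3]

Answer: 2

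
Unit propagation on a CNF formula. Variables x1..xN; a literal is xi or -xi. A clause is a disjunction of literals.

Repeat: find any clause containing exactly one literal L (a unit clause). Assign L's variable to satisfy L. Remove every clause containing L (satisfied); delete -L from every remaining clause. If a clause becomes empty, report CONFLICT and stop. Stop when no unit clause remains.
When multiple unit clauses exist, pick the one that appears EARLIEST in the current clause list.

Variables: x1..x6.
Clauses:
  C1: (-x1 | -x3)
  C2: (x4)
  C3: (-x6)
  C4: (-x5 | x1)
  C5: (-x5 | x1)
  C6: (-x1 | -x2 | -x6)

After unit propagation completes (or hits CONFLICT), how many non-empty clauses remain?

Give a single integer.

Answer: 3

Derivation:
unit clause [4] forces x4=T; simplify:
  satisfied 1 clause(s); 5 remain; assigned so far: [4]
unit clause [-6] forces x6=F; simplify:
  satisfied 2 clause(s); 3 remain; assigned so far: [4, 6]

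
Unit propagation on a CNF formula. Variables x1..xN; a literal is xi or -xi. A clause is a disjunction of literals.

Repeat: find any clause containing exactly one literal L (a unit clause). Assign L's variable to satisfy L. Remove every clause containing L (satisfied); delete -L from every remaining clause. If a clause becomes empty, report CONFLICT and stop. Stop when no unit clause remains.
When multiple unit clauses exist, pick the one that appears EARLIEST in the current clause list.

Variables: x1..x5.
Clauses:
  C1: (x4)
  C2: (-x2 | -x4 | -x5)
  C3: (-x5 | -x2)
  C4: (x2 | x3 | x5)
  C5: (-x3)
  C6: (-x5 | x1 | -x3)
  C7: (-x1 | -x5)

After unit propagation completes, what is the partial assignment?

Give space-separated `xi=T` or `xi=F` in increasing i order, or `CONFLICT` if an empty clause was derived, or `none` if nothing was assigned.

Answer: x3=F x4=T

Derivation:
unit clause [4] forces x4=T; simplify:
  drop -4 from [-2, -4, -5] -> [-2, -5]
  satisfied 1 clause(s); 6 remain; assigned so far: [4]
unit clause [-3] forces x3=F; simplify:
  drop 3 from [2, 3, 5] -> [2, 5]
  satisfied 2 clause(s); 4 remain; assigned so far: [3, 4]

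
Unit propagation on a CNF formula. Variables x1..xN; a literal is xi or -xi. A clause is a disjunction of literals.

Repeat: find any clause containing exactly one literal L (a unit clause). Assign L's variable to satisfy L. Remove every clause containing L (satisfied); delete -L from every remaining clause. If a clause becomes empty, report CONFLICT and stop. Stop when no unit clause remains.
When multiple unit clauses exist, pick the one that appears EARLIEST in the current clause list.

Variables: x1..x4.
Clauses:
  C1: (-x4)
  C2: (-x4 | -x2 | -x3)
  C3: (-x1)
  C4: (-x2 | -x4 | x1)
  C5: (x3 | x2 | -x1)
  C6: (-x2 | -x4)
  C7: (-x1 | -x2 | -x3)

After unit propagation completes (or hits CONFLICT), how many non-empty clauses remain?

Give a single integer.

Answer: 0

Derivation:
unit clause [-4] forces x4=F; simplify:
  satisfied 4 clause(s); 3 remain; assigned so far: [4]
unit clause [-1] forces x1=F; simplify:
  satisfied 3 clause(s); 0 remain; assigned so far: [1, 4]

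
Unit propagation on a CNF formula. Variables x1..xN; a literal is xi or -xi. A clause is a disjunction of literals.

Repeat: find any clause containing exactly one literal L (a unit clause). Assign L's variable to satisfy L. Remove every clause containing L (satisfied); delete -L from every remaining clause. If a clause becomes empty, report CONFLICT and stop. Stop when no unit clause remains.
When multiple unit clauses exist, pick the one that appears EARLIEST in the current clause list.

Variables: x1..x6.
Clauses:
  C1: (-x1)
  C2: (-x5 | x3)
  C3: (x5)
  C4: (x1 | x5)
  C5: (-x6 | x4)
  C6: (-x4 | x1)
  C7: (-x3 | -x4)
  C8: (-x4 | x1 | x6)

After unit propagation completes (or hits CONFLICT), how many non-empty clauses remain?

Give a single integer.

unit clause [-1] forces x1=F; simplify:
  drop 1 from [1, 5] -> [5]
  drop 1 from [-4, 1] -> [-4]
  drop 1 from [-4, 1, 6] -> [-4, 6]
  satisfied 1 clause(s); 7 remain; assigned so far: [1]
unit clause [5] forces x5=T; simplify:
  drop -5 from [-5, 3] -> [3]
  satisfied 2 clause(s); 5 remain; assigned so far: [1, 5]
unit clause [3] forces x3=T; simplify:
  drop -3 from [-3, -4] -> [-4]
  satisfied 1 clause(s); 4 remain; assigned so far: [1, 3, 5]
unit clause [-4] forces x4=F; simplify:
  drop 4 from [-6, 4] -> [-6]
  satisfied 3 clause(s); 1 remain; assigned so far: [1, 3, 4, 5]
unit clause [-6] forces x6=F; simplify:
  satisfied 1 clause(s); 0 remain; assigned so far: [1, 3, 4, 5, 6]

Answer: 0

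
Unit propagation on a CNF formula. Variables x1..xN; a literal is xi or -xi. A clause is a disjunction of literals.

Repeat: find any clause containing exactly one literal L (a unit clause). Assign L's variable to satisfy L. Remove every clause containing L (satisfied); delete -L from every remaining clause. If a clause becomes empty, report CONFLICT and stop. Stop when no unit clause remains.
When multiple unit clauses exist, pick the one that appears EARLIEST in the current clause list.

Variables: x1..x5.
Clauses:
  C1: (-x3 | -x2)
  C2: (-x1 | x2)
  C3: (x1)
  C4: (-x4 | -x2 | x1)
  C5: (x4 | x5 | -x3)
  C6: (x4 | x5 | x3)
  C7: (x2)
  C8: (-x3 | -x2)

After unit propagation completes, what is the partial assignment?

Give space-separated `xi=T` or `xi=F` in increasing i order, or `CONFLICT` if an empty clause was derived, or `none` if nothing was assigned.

unit clause [1] forces x1=T; simplify:
  drop -1 from [-1, 2] -> [2]
  satisfied 2 clause(s); 6 remain; assigned so far: [1]
unit clause [2] forces x2=T; simplify:
  drop -2 from [-3, -2] -> [-3]
  drop -2 from [-3, -2] -> [-3]
  satisfied 2 clause(s); 4 remain; assigned so far: [1, 2]
unit clause [-3] forces x3=F; simplify:
  drop 3 from [4, 5, 3] -> [4, 5]
  satisfied 3 clause(s); 1 remain; assigned so far: [1, 2, 3]

Answer: x1=T x2=T x3=F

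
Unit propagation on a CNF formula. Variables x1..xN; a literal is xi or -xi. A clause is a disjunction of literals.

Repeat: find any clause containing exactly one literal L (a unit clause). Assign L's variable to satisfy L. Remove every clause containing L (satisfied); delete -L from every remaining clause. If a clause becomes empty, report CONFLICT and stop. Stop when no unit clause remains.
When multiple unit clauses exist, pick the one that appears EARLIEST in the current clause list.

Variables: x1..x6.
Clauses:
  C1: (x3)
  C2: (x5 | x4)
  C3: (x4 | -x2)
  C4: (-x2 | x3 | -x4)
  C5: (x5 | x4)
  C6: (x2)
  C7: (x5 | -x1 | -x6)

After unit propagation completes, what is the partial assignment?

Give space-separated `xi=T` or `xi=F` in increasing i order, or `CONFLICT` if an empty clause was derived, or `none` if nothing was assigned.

Answer: x2=T x3=T x4=T

Derivation:
unit clause [3] forces x3=T; simplify:
  satisfied 2 clause(s); 5 remain; assigned so far: [3]
unit clause [2] forces x2=T; simplify:
  drop -2 from [4, -2] -> [4]
  satisfied 1 clause(s); 4 remain; assigned so far: [2, 3]
unit clause [4] forces x4=T; simplify:
  satisfied 3 clause(s); 1 remain; assigned so far: [2, 3, 4]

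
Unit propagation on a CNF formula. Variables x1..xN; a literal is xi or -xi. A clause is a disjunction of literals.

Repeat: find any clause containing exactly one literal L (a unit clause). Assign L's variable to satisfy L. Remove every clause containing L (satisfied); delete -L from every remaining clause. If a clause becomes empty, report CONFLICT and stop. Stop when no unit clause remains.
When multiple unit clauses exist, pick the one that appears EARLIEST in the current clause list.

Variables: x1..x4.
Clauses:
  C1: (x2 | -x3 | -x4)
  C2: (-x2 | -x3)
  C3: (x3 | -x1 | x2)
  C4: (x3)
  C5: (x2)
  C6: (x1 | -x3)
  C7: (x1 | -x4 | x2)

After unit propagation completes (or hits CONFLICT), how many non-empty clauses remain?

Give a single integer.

unit clause [3] forces x3=T; simplify:
  drop -3 from [2, -3, -4] -> [2, -4]
  drop -3 from [-2, -3] -> [-2]
  drop -3 from [1, -3] -> [1]
  satisfied 2 clause(s); 5 remain; assigned so far: [3]
unit clause [-2] forces x2=F; simplify:
  drop 2 from [2, -4] -> [-4]
  drop 2 from [2] -> [] (empty!)
  drop 2 from [1, -4, 2] -> [1, -4]
  satisfied 1 clause(s); 4 remain; assigned so far: [2, 3]
CONFLICT (empty clause)

Answer: 3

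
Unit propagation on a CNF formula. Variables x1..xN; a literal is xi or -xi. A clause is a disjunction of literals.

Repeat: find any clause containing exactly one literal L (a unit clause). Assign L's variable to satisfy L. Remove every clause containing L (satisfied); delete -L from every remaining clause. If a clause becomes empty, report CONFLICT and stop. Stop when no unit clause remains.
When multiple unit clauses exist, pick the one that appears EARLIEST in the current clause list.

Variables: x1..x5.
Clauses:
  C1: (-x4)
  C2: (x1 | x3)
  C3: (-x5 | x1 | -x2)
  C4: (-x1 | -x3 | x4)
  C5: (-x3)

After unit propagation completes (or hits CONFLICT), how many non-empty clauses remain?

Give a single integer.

unit clause [-4] forces x4=F; simplify:
  drop 4 from [-1, -3, 4] -> [-1, -3]
  satisfied 1 clause(s); 4 remain; assigned so far: [4]
unit clause [-3] forces x3=F; simplify:
  drop 3 from [1, 3] -> [1]
  satisfied 2 clause(s); 2 remain; assigned so far: [3, 4]
unit clause [1] forces x1=T; simplify:
  satisfied 2 clause(s); 0 remain; assigned so far: [1, 3, 4]

Answer: 0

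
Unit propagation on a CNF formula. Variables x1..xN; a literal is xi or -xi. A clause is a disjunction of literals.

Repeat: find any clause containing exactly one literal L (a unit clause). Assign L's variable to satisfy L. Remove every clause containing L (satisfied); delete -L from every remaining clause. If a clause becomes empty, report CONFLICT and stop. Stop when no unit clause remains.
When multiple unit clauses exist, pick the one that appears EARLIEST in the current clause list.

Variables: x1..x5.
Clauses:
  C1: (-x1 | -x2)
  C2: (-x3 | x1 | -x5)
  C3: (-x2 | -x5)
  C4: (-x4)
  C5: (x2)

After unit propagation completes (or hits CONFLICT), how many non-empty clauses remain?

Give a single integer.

unit clause [-4] forces x4=F; simplify:
  satisfied 1 clause(s); 4 remain; assigned so far: [4]
unit clause [2] forces x2=T; simplify:
  drop -2 from [-1, -2] -> [-1]
  drop -2 from [-2, -5] -> [-5]
  satisfied 1 clause(s); 3 remain; assigned so far: [2, 4]
unit clause [-1] forces x1=F; simplify:
  drop 1 from [-3, 1, -5] -> [-3, -5]
  satisfied 1 clause(s); 2 remain; assigned so far: [1, 2, 4]
unit clause [-5] forces x5=F; simplify:
  satisfied 2 clause(s); 0 remain; assigned so far: [1, 2, 4, 5]

Answer: 0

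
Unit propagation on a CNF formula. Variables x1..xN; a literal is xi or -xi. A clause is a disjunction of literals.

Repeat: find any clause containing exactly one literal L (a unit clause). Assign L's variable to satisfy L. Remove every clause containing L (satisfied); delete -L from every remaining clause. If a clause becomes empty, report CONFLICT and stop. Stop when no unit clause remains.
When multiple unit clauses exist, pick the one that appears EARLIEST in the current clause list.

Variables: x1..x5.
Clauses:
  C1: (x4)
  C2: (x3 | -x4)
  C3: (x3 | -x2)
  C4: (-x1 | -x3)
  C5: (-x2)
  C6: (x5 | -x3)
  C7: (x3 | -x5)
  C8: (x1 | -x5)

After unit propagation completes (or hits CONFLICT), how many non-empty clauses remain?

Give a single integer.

unit clause [4] forces x4=T; simplify:
  drop -4 from [3, -4] -> [3]
  satisfied 1 clause(s); 7 remain; assigned so far: [4]
unit clause [3] forces x3=T; simplify:
  drop -3 from [-1, -3] -> [-1]
  drop -3 from [5, -3] -> [5]
  satisfied 3 clause(s); 4 remain; assigned so far: [3, 4]
unit clause [-1] forces x1=F; simplify:
  drop 1 from [1, -5] -> [-5]
  satisfied 1 clause(s); 3 remain; assigned so far: [1, 3, 4]
unit clause [-2] forces x2=F; simplify:
  satisfied 1 clause(s); 2 remain; assigned so far: [1, 2, 3, 4]
unit clause [5] forces x5=T; simplify:
  drop -5 from [-5] -> [] (empty!)
  satisfied 1 clause(s); 1 remain; assigned so far: [1, 2, 3, 4, 5]
CONFLICT (empty clause)

Answer: 0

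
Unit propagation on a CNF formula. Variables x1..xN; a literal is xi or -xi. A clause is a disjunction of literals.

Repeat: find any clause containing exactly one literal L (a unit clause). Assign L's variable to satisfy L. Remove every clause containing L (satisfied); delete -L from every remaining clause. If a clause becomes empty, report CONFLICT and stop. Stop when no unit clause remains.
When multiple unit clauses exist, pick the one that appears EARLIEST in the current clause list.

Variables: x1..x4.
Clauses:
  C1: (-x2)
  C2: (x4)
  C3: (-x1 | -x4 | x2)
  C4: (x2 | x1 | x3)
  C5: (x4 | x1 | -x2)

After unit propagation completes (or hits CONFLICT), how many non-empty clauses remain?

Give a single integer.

unit clause [-2] forces x2=F; simplify:
  drop 2 from [-1, -4, 2] -> [-1, -4]
  drop 2 from [2, 1, 3] -> [1, 3]
  satisfied 2 clause(s); 3 remain; assigned so far: [2]
unit clause [4] forces x4=T; simplify:
  drop -4 from [-1, -4] -> [-1]
  satisfied 1 clause(s); 2 remain; assigned so far: [2, 4]
unit clause [-1] forces x1=F; simplify:
  drop 1 from [1, 3] -> [3]
  satisfied 1 clause(s); 1 remain; assigned so far: [1, 2, 4]
unit clause [3] forces x3=T; simplify:
  satisfied 1 clause(s); 0 remain; assigned so far: [1, 2, 3, 4]

Answer: 0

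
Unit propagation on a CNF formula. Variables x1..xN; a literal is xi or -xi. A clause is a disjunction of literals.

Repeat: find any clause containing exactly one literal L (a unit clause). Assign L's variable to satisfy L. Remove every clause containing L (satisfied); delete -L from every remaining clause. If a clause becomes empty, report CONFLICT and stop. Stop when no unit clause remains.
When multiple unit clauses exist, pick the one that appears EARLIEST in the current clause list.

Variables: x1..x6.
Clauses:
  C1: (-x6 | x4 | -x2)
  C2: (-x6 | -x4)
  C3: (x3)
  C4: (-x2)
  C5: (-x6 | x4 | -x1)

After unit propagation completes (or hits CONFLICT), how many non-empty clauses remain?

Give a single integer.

unit clause [3] forces x3=T; simplify:
  satisfied 1 clause(s); 4 remain; assigned so far: [3]
unit clause [-2] forces x2=F; simplify:
  satisfied 2 clause(s); 2 remain; assigned so far: [2, 3]

Answer: 2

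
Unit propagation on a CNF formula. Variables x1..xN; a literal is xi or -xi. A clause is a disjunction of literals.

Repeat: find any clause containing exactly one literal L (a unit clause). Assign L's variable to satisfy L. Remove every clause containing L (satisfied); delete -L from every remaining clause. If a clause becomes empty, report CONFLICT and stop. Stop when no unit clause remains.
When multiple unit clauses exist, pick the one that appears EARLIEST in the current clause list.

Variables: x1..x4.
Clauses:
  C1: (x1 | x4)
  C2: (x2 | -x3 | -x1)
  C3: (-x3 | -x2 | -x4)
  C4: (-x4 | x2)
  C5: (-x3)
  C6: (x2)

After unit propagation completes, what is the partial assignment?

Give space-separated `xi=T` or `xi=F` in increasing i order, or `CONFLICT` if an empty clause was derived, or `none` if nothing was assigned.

unit clause [-3] forces x3=F; simplify:
  satisfied 3 clause(s); 3 remain; assigned so far: [3]
unit clause [2] forces x2=T; simplify:
  satisfied 2 clause(s); 1 remain; assigned so far: [2, 3]

Answer: x2=T x3=F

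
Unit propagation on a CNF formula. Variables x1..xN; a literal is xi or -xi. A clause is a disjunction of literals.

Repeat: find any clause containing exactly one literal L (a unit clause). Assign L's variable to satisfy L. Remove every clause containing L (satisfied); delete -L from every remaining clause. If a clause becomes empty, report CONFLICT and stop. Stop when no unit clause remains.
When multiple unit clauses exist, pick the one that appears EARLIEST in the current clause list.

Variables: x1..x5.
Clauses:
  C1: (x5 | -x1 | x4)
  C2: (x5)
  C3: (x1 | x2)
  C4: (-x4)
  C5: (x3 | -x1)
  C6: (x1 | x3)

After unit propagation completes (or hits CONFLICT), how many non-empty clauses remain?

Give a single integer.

Answer: 3

Derivation:
unit clause [5] forces x5=T; simplify:
  satisfied 2 clause(s); 4 remain; assigned so far: [5]
unit clause [-4] forces x4=F; simplify:
  satisfied 1 clause(s); 3 remain; assigned so far: [4, 5]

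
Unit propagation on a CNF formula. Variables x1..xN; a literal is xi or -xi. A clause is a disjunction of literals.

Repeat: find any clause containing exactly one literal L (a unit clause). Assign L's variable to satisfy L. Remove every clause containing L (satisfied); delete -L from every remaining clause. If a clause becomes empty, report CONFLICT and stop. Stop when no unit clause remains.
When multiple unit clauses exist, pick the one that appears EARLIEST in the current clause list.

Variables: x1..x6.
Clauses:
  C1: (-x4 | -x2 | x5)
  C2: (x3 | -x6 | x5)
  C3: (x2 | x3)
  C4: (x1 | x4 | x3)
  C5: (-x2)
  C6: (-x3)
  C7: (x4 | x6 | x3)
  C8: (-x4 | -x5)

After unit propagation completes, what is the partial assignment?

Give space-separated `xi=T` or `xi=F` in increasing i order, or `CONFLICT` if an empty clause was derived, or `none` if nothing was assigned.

Answer: CONFLICT

Derivation:
unit clause [-2] forces x2=F; simplify:
  drop 2 from [2, 3] -> [3]
  satisfied 2 clause(s); 6 remain; assigned so far: [2]
unit clause [3] forces x3=T; simplify:
  drop -3 from [-3] -> [] (empty!)
  satisfied 4 clause(s); 2 remain; assigned so far: [2, 3]
CONFLICT (empty clause)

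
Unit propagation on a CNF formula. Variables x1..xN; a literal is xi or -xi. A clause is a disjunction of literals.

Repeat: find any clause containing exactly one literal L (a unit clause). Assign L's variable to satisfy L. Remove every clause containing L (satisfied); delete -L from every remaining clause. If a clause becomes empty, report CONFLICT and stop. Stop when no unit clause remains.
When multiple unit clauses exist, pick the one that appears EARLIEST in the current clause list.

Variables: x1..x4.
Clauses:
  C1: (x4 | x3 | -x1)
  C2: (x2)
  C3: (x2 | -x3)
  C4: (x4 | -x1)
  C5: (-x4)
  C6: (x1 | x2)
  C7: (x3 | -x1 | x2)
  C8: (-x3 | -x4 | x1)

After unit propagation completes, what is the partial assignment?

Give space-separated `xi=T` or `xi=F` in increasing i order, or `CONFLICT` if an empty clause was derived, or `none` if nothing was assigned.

unit clause [2] forces x2=T; simplify:
  satisfied 4 clause(s); 4 remain; assigned so far: [2]
unit clause [-4] forces x4=F; simplify:
  drop 4 from [4, 3, -1] -> [3, -1]
  drop 4 from [4, -1] -> [-1]
  satisfied 2 clause(s); 2 remain; assigned so far: [2, 4]
unit clause [-1] forces x1=F; simplify:
  satisfied 2 clause(s); 0 remain; assigned so far: [1, 2, 4]

Answer: x1=F x2=T x4=F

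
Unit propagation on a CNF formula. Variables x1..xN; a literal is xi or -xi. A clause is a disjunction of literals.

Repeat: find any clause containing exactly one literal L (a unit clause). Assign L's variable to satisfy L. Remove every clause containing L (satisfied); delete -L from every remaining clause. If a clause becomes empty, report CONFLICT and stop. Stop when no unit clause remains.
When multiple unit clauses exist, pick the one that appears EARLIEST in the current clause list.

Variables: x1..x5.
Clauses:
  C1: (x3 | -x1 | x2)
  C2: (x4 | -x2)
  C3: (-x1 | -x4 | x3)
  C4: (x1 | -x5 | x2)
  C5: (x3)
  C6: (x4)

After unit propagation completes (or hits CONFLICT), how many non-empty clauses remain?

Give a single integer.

unit clause [3] forces x3=T; simplify:
  satisfied 3 clause(s); 3 remain; assigned so far: [3]
unit clause [4] forces x4=T; simplify:
  satisfied 2 clause(s); 1 remain; assigned so far: [3, 4]

Answer: 1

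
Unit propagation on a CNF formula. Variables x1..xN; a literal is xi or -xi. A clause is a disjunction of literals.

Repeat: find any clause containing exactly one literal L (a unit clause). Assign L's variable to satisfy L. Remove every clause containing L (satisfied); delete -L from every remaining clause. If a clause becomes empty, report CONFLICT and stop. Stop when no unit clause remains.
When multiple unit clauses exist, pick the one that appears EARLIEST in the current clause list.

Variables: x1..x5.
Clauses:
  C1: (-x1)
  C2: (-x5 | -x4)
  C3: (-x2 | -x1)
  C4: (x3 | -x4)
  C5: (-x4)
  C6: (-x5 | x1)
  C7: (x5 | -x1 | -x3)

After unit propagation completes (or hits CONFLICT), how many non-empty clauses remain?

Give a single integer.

Answer: 0

Derivation:
unit clause [-1] forces x1=F; simplify:
  drop 1 from [-5, 1] -> [-5]
  satisfied 3 clause(s); 4 remain; assigned so far: [1]
unit clause [-4] forces x4=F; simplify:
  satisfied 3 clause(s); 1 remain; assigned so far: [1, 4]
unit clause [-5] forces x5=F; simplify:
  satisfied 1 clause(s); 0 remain; assigned so far: [1, 4, 5]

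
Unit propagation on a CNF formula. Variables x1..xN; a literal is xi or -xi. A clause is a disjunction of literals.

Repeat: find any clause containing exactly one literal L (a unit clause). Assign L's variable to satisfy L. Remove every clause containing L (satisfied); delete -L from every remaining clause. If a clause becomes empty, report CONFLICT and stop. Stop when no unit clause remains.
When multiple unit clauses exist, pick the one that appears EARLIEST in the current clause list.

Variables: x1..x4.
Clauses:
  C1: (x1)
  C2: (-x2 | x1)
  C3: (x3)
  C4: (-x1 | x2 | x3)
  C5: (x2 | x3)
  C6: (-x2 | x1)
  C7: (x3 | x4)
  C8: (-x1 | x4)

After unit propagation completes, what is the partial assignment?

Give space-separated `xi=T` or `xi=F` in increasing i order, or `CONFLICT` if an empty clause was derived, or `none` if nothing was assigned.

unit clause [1] forces x1=T; simplify:
  drop -1 from [-1, 2, 3] -> [2, 3]
  drop -1 from [-1, 4] -> [4]
  satisfied 3 clause(s); 5 remain; assigned so far: [1]
unit clause [3] forces x3=T; simplify:
  satisfied 4 clause(s); 1 remain; assigned so far: [1, 3]
unit clause [4] forces x4=T; simplify:
  satisfied 1 clause(s); 0 remain; assigned so far: [1, 3, 4]

Answer: x1=T x3=T x4=T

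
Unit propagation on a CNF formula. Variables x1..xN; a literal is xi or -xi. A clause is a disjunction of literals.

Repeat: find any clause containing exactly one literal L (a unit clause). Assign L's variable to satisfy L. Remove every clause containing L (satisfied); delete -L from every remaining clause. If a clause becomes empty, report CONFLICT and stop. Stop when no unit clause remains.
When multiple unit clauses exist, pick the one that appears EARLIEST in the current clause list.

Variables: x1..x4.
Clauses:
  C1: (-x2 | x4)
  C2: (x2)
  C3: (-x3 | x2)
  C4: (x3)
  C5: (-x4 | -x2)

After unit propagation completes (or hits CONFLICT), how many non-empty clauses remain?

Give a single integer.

unit clause [2] forces x2=T; simplify:
  drop -2 from [-2, 4] -> [4]
  drop -2 from [-4, -2] -> [-4]
  satisfied 2 clause(s); 3 remain; assigned so far: [2]
unit clause [4] forces x4=T; simplify:
  drop -4 from [-4] -> [] (empty!)
  satisfied 1 clause(s); 2 remain; assigned so far: [2, 4]
CONFLICT (empty clause)

Answer: 1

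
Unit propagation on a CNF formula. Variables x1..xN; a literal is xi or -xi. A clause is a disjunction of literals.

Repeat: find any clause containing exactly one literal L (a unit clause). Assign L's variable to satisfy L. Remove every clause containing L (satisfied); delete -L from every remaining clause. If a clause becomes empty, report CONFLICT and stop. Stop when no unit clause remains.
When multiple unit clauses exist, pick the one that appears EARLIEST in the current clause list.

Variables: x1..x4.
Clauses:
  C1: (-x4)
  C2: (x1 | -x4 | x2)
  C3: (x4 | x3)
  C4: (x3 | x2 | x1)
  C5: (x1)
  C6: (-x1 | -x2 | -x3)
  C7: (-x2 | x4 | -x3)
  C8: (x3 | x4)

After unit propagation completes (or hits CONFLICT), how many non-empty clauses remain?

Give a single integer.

unit clause [-4] forces x4=F; simplify:
  drop 4 from [4, 3] -> [3]
  drop 4 from [-2, 4, -3] -> [-2, -3]
  drop 4 from [3, 4] -> [3]
  satisfied 2 clause(s); 6 remain; assigned so far: [4]
unit clause [3] forces x3=T; simplify:
  drop -3 from [-1, -2, -3] -> [-1, -2]
  drop -3 from [-2, -3] -> [-2]
  satisfied 3 clause(s); 3 remain; assigned so far: [3, 4]
unit clause [1] forces x1=T; simplify:
  drop -1 from [-1, -2] -> [-2]
  satisfied 1 clause(s); 2 remain; assigned so far: [1, 3, 4]
unit clause [-2] forces x2=F; simplify:
  satisfied 2 clause(s); 0 remain; assigned so far: [1, 2, 3, 4]

Answer: 0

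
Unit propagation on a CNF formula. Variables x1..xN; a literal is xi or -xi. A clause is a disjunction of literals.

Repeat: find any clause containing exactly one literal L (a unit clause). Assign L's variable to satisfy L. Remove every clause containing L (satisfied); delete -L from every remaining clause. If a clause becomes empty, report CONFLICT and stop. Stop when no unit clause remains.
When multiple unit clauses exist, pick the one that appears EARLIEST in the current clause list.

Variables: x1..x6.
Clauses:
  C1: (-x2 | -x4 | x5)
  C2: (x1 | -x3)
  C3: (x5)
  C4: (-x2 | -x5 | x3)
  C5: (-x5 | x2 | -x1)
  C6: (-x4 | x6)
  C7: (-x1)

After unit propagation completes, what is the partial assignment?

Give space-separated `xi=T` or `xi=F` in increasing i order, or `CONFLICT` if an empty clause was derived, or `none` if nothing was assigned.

Answer: x1=F x2=F x3=F x5=T

Derivation:
unit clause [5] forces x5=T; simplify:
  drop -5 from [-2, -5, 3] -> [-2, 3]
  drop -5 from [-5, 2, -1] -> [2, -1]
  satisfied 2 clause(s); 5 remain; assigned so far: [5]
unit clause [-1] forces x1=F; simplify:
  drop 1 from [1, -3] -> [-3]
  satisfied 2 clause(s); 3 remain; assigned so far: [1, 5]
unit clause [-3] forces x3=F; simplify:
  drop 3 from [-2, 3] -> [-2]
  satisfied 1 clause(s); 2 remain; assigned so far: [1, 3, 5]
unit clause [-2] forces x2=F; simplify:
  satisfied 1 clause(s); 1 remain; assigned so far: [1, 2, 3, 5]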